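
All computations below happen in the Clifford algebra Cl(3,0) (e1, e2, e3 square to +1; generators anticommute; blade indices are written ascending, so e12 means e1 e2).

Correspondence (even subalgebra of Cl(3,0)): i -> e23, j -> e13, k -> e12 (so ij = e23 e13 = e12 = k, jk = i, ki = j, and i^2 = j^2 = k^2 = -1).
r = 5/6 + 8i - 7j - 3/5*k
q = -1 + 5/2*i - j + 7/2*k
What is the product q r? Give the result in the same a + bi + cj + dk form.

In blades: q = -1 + 7/2*e12 - e13 + 5/2*e23, r = 5/6 - 3/5*e12 - 7*e13 + 8*e23.
Distribute q over r term by term (generator squares from the signature, products reordered to ascending indices): (-1)*r = -5/6 + 3/5*e12 + 7*e13 - 8*e23; (7/2*e12)*r = 21/10 + 35/12*e12 + 28*e13 + 49/2*e23; (-e13)*r = -7 + 8*e12 - 5/6*e13 + 3/5*e23; (5/2*e23)*r = -20 - 35/2*e12 + 3/2*e13 + 25/12*e23.
Sum: -386/15 - 359/60*e12 + 107/3*e13 + 1151/60*e23; translating back through the correspondence:
Answer: -386/15 + 1151/60*i + 107/3*j - 359/60*k


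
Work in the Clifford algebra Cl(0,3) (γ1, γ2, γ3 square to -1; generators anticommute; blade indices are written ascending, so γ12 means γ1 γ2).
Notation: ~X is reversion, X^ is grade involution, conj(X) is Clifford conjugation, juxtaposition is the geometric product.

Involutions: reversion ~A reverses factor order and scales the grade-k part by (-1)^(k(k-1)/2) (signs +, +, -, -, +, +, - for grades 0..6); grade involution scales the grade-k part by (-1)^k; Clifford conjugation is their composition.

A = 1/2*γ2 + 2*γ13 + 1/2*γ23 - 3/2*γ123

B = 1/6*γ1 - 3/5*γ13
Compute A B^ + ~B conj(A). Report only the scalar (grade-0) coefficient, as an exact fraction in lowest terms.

first term: 6/5 + 9/10*γ2 - 1/3*γ3 + 23/60*γ12 - 1/4*γ23 + 13/60*γ123
second term: 6/5 - 9/10*γ2 + 1/3*γ3 - 23/60*γ12 + 1/4*γ23 + 13/60*γ123
Answer: 12/5


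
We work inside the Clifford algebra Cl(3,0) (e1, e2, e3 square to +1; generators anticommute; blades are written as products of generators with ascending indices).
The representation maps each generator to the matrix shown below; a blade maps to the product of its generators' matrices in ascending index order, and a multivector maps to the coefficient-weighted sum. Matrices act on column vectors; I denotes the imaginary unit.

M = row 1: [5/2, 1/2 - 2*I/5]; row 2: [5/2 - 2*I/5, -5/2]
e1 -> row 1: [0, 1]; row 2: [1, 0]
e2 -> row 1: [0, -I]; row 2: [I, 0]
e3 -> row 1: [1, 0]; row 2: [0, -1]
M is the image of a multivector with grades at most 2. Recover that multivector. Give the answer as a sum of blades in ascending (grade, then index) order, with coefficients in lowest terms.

Method: 1, rho(e1), rho(e2), rho(e3) form a trace-orthogonal basis of the 2x2 complex matrices (tr(X Y) = 2 if X = Y, else 0), so M = m0*1 + m1*rho(e1) + m2*rho(e2) + m3*rho(e3) with m0 = tr(M)/2 = 0, m1 = tr(M rho(e1))/2 = 3/2 - 2*I/5, m2 = tr(M rho(e2))/2 = -I, m3 = tr(M rho(e3))/2 = 5/2.
Multiplying table entries, the bivector images are rho(e1 e2) = I*rho(e3), rho(e1 e3) = -I*rho(e2), rho(e2 e3) = I*rho(e1); with real blade coefficients the real parts of m0..m3 are the coefficients of 1, e1, e2, e3 and the imaginary parts give the bivectors (e2 e3: Im m1, e1 e3: -Im m2, e1 e2: Im m3).
Answer: 3/2*e1 + 5/2*e3 + e1 e3 - 2/5*e2 e3


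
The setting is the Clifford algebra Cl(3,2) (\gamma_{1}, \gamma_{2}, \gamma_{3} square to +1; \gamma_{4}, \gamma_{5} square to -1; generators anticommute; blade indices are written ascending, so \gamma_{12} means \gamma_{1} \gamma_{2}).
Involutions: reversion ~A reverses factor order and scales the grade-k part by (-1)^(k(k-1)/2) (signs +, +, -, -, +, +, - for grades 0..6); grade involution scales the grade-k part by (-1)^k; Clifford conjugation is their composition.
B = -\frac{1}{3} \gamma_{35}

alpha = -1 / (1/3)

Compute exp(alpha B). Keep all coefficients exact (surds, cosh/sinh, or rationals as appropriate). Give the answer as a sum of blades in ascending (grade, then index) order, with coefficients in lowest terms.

B^2 = (-\frac{1}{3})^2*(\gamma_{35})^2 = \frac{1}{9}*(+1) = \frac{1}{9} (a basis 2-blade squares to minus the product of its generators' squares).
B^2 = \frac{1}{9} — the series telescopes hyperbolically here: l = \frac{1}{3}, alpha*l = -1, so exp(alpha B) = cosh(-1) + (sinh(-1)/(\frac{1}{3}))*B = \cosh{\left(1 \right)} + (- 3 \sinh{\left(1 \right)})*B.
Answer: \cosh{\left(1 \right)} + \sinh{\left(1 \right)} \gamma_{35}


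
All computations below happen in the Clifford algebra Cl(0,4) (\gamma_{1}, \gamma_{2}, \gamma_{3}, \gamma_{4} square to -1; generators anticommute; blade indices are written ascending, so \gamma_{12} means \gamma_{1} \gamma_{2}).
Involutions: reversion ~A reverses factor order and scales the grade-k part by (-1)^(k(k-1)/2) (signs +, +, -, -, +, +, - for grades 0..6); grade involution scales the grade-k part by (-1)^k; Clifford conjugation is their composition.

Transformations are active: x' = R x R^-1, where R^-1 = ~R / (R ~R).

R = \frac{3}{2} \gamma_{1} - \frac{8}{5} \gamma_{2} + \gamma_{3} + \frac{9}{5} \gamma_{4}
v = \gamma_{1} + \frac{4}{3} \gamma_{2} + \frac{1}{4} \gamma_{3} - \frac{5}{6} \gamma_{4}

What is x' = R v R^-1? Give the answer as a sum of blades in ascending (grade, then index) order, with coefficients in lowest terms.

~R = \frac{3}{2} \gamma_{1} - \frac{8}{5} \gamma_{2} + \gamma_{3} + \frac{9}{5} \gamma_{4}, and R ~R = -\frac{181}{20}, so R^-1 = ~R / (-\frac{181}{20}).
R v = \frac{113}{60} + \frac{18}{5} \gamma_{12} - \frac{5}{8} \gamma_{13} - \frac{61}{20} \gamma_{14} - \frac{26}{15} \gamma_{23} - \frac{16}{15} \gamma_{24} - \frac{77}{60} \gamma_{34}
Answer: -\frac{294}{181} \gamma_{1} - \frac{604}{905} \gamma_{2} - \frac{1447}{2172} \gamma_{3} + \frac{457}{5430} \gamma_{4}


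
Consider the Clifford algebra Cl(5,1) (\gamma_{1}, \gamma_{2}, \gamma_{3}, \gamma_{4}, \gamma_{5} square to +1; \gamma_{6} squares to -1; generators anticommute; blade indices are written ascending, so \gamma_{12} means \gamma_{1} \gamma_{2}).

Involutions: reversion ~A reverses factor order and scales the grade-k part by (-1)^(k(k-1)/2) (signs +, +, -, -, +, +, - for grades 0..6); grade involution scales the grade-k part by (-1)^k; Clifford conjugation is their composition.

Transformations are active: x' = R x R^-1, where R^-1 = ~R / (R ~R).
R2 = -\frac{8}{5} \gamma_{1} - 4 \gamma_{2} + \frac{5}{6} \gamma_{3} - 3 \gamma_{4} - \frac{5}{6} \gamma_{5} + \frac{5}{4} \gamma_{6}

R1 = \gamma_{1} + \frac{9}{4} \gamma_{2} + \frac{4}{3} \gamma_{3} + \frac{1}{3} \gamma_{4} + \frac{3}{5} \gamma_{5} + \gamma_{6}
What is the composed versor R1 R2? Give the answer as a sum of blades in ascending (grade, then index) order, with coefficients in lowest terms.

Distribute over the terms of R1 (each basis-blade product reordered to ascending indices, repeated generators contracted through their squares):
(\gamma_{1}) R2 = -\frac{8}{5} - 4 \gamma_{12} + \frac{5}{6} \gamma_{13} - 3 \gamma_{14} - \frac{5}{6} \gamma_{15} + \frac{5}{4} \gamma_{16}
(\frac{9}{4} \gamma_{2}) R2 = -9 + \frac{18}{5} \gamma_{12} + \frac{15}{8} \gamma_{23} - \frac{27}{4} \gamma_{24} - \frac{15}{8} \gamma_{25} + \frac{45}{16} \gamma_{26}
(\frac{4}{3} \gamma_{3}) R2 = \frac{10}{9} + \frac{32}{15} \gamma_{13} + \frac{16}{3} \gamma_{23} - 4 \gamma_{34} - \frac{10}{9} \gamma_{35} + \frac{5}{3} \gamma_{36}
(\frac{1}{3} \gamma_{4}) R2 = -1 + \frac{8}{15} \gamma_{14} + \frac{4}{3} \gamma_{24} - \frac{5}{18} \gamma_{34} - \frac{5}{18} \gamma_{45} + \frac{5}{12} \gamma_{46}
(\frac{3}{5} \gamma_{5}) R2 = -\frac{1}{2} + \frac{24}{25} \gamma_{15} + \frac{12}{5} \gamma_{25} - \frac{1}{2} \gamma_{35} + \frac{9}{5} \gamma_{45} + \frac{3}{4} \gamma_{56}
(\gamma_{6}) R2 = -\frac{5}{4} + \frac{8}{5} \gamma_{16} + 4 \gamma_{26} - \frac{5}{6} \gamma_{36} + 3 \gamma_{46} + \frac{5}{6} \gamma_{56}
Summing the partial products and collecting blades:
Answer: -\frac{2203}{180} - \frac{2}{5} \gamma_{12} + \frac{89}{30} \gamma_{13} - \frac{37}{15} \gamma_{14} + \frac{19}{150} \gamma_{15} + \frac{57}{20} \gamma_{16} + \frac{173}{24} \gamma_{23} - \frac{65}{12} \gamma_{24} + \frac{21}{40} \gamma_{25} + \frac{109}{16} \gamma_{26} - \frac{77}{18} \gamma_{34} - \frac{29}{18} \gamma_{35} + \frac{5}{6} \gamma_{36} + \frac{137}{90} \gamma_{45} + \frac{41}{12} \gamma_{46} + \frac{19}{12} \gamma_{56}


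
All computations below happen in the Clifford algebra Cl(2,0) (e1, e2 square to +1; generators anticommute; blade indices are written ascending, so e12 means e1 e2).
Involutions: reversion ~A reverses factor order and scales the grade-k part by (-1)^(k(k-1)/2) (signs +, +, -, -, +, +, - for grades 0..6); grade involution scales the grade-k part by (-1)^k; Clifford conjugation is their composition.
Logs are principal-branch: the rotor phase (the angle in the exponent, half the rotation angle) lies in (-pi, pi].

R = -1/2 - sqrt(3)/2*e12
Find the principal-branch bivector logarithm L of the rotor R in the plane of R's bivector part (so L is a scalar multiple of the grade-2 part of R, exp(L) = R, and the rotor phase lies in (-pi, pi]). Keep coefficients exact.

The scalar part of R is -1/2, so the principal-branch rotor phase is pinned; divide the bivector part by its sine to get the unit plane — L is the phase times that plane.
Concretely: cos(phase) = -1/2 gives phase = ±2*pi/3, and since phase/sin(phase) is even the sign is immaterial: L = (phase/sin(phase)) * <R>_2 = (4*sqrt(3)*pi/9) * <R>_2.
Answer: -2*pi/3*e12


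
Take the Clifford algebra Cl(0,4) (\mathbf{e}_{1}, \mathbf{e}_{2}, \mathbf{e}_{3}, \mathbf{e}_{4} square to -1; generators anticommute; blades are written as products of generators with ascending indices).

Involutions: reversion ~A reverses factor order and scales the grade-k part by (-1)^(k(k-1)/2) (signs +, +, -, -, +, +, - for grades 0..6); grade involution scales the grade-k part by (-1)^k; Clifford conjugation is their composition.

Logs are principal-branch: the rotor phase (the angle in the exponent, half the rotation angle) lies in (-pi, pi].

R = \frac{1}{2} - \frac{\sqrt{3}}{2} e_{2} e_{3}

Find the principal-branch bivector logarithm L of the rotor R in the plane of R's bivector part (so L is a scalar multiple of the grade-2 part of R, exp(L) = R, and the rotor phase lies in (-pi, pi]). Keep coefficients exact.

The scalar part of R is \frac{1}{2}, so the principal-branch rotor phase is pinned; divide the bivector part by its sine to get the unit plane — L is the phase times that plane.
Concretely: cos(phase) = \frac{1}{2} gives phase = ±\frac{\pi}{3}, and since phase/sin(phase) is even the sign is immaterial: L = (phase/sin(phase)) * <R>_2 = (\frac{2 \sqrt{3} \pi}{9}) * <R>_2.
Answer: - \frac{\pi}{3} e_{2} e_{3}


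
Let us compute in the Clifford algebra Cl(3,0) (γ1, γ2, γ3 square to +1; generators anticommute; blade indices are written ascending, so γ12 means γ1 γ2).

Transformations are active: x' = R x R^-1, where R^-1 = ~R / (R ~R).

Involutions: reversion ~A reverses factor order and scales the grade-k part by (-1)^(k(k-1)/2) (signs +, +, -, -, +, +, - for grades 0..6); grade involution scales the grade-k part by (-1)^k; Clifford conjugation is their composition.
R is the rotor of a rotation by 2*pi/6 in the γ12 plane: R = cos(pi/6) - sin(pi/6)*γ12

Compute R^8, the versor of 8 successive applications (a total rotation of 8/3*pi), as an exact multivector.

Rotor phase runs at HALF the rotation angle; powers of one rotor simply add phase, so after 8 steps in γ12 the phase is 8*pi/6 = 4*pi/3 and R^8 = cos(4*pi/3) - sin(4*pi/3)*γ12.
cos(4*pi/3) = -1/2 and sin(4*pi/3) = -sqrt(3)/2, so R^8 = -1/2 + sqrt(3)/2*γ12. The net rotation is 2/3*pi (after discarding 1 full turn, each of which contributes a factor -1 to the rotor); the rotor keeps the half-angle phase exactly.
Answer: -1/2 + sqrt(3)/2*γ12


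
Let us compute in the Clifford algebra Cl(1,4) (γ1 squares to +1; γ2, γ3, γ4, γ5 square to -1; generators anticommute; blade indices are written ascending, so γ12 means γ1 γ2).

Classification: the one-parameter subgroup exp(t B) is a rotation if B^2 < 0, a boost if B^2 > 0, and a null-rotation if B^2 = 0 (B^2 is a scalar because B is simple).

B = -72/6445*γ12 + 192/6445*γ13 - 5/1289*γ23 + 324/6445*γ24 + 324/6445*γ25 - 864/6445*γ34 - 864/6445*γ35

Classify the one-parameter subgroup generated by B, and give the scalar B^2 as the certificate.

B^2 term by term: the squares give (-72/6445)^2*(γ12)^2 + (192/6445)^2*(γ13)^2 + (-5/1289)^2*(γ23)^2 + (324/6445)^2*(γ24)^2 + (324/6445)^2*(γ25)^2 + (-864/6445)^2*(γ34)^2 + (-864/6445)^2*(γ35)^2 = 5184/41538025*(+1) + 36864/41538025*(+1) + 25/1661521*(-1) + 104976/41538025*(-1) + 104976/41538025*(-1) + 746496/41538025*(-1) + 746496/41538025*(-1) = -1/25 (each basis 2-blade squares to minus the product of its generators' squares); cross terms between blades sharing an index anticommute and cancel; the commuting (index-disjoint) pairs give grade-4 terms 2*c*c'*(blade product), which cancel blade by blade — γ1234: 124416/41538025 - 124416/41538025 = 0; γ1235: 124416/41538025 - 124416/41538025 = 0; γ2345: 559872/41538025 - 559872/41538025 = 0 — confirming B is simple. So B^2 = -1/25.
Answer: rotation, certificate B^2 = -1/25. The class reads off the invariant scalar -1/25 directly.


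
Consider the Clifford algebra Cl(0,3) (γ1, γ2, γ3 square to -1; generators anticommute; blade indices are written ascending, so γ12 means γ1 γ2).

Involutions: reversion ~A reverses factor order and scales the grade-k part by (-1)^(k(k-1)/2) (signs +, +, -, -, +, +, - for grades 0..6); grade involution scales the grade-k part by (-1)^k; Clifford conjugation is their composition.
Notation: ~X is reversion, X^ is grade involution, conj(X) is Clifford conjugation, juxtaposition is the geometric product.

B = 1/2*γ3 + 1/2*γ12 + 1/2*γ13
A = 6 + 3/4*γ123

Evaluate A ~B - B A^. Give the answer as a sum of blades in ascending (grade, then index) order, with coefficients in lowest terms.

first term: -3/8*γ2 + 27/8*γ3 - 27/8*γ12 - 3*γ13
second term: -3/8*γ2 + 27/8*γ3 + 27/8*γ12 + 3*γ13
Answer: -27/4*γ12 - 6*γ13


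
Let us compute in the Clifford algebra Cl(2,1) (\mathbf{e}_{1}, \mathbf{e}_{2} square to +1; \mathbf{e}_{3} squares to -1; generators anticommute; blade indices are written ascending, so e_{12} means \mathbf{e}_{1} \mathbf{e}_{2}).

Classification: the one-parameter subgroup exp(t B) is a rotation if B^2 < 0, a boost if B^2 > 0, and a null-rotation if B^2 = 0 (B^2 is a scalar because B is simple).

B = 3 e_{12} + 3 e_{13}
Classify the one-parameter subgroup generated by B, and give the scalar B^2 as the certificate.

B^2 term by term: the squares give (3)^2*(e_{12})^2 + (3)^2*(e_{13})^2 = 9*(-1) + 9*(+1) = 0 (each basis 2-blade squares to minus the product of its generators' squares); cross terms between blades sharing an index anticommute and cancel. So B^2 = 0.
Answer: null-rotation, certificate B^2 = 0. Because 0 is invariant under every versor sandwich, the classification follows from its sign alone.


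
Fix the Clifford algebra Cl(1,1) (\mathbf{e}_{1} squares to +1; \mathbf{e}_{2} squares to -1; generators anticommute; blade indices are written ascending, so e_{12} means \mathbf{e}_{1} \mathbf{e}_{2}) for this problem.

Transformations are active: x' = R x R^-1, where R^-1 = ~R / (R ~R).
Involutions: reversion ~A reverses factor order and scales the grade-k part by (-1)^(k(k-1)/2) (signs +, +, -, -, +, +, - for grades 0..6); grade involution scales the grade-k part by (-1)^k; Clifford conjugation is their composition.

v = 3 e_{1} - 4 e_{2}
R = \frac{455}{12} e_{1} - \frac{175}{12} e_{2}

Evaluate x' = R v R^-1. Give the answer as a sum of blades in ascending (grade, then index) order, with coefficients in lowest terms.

~R = \frac{455}{12} e_{1} - \frac{175}{12} e_{2}, and R ~R = 1225, so R^-1 = ~R / (1225).
R v = \frac{665}{12} - \frac{1295}{12} e_{12}
Answer: \frac{31}{72} e_{1} + \frac{193}{72} e_{2}


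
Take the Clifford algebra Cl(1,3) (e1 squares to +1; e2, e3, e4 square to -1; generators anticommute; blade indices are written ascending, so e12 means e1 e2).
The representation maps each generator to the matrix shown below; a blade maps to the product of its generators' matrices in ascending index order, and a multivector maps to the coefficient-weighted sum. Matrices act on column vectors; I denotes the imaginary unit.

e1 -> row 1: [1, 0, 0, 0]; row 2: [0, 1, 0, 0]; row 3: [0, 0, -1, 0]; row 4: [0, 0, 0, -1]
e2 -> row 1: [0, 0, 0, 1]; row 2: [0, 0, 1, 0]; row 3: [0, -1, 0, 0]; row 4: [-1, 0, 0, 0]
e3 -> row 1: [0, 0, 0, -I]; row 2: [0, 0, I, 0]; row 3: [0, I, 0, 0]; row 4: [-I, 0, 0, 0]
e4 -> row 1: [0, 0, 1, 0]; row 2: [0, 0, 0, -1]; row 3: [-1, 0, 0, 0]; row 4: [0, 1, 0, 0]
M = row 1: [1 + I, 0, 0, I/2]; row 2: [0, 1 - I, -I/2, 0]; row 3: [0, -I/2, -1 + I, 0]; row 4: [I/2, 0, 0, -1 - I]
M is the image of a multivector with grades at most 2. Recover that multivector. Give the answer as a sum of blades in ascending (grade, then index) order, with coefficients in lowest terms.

Method: the blade images are trace-orthogonal — tr(rho(e_A) rho(e_B)^-1) = 4 if A = B and 0 otherwise — and rho(e_A)^-1 = (e_A)^2 * rho(e_A) with (e_A)^2 = +1 or -1, so the coefficient of e_A in the preimage is (e_A)^2 * tr(M rho(e_A))/4.
Nonzero projections over blades of grade <= 2: e1: (e1)^2 = +1, tr(M rho(e1)) = 4, coefficient 1; e3: (e3)^2 = -1, tr(M rho(e3)) = 2, coefficient -1/2; e23: (e23)^2 = -1, tr(M rho(e23)) = 4, coefficient -1. Every other blade of grade <= 2 projects to 0.
Answer: e1 - 1/2*e3 - e23


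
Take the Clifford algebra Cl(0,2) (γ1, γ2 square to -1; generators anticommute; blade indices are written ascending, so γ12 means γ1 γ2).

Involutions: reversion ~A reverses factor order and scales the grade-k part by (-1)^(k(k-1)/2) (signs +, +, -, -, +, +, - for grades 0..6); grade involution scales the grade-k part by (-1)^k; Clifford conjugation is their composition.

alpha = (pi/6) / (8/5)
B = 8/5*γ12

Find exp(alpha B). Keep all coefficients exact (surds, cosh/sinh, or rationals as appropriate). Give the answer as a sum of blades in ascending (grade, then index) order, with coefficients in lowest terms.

B^2 = (8/5)^2*(γ12)^2 = 64/25*(-1) = -64/25 (a basis 2-blade squares to minus the product of its generators' squares).
B^2 = -64/25 — circular case — the even/odd split gives cos and sin: l = 8/5, alpha*l = pi/6, so exp(alpha B) = cos(pi/6) + (sin(pi/6)/(8/5))*B = sqrt(3)/2 + (5/16)*B.
Answer: sqrt(3)/2 + 1/2*γ12


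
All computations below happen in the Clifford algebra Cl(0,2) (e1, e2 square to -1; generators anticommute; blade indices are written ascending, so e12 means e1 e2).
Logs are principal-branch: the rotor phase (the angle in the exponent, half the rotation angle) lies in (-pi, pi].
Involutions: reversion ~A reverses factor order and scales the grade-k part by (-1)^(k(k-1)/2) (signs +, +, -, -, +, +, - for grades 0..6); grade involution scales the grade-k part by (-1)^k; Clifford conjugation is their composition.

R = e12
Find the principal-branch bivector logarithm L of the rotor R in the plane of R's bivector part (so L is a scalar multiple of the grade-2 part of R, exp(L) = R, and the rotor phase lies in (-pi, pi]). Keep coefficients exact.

The scalar part of R is 0, and that scalar determines the rotor phase on the principal branch; recovering the unit plane as bivector-part over sine of the phase gives L = phase * plane.
Concretely: cos(phase) = 0 gives phase = ±pi/2, and since phase/sin(phase) is even the sign is immaterial: L = (phase/sin(phase)) * <R>_2 = (pi/2) * <R>_2.
Answer: pi/2*e12


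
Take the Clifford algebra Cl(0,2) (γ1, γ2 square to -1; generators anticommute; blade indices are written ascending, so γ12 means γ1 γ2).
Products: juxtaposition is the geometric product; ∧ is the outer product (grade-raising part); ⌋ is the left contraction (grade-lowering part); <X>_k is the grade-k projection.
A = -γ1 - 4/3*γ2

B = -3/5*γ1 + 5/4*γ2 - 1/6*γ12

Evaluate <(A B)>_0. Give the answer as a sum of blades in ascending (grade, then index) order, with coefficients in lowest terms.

step 1: 16/15 + 2/9*γ1 - 1/6*γ2 - 41/20*γ12
step 2: 16/15
Answer: 16/15


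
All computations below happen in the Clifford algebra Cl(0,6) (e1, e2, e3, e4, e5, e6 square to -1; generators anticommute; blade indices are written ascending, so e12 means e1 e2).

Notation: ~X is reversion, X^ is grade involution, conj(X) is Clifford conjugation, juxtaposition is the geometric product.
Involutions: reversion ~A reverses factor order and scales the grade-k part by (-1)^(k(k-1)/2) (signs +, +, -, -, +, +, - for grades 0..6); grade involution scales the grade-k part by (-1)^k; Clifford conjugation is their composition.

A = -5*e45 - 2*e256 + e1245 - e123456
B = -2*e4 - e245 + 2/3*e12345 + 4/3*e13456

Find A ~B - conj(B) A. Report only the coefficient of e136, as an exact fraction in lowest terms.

first term: e1 + 11/3*e2 + 2/3*e3 + 10*e5 - 2/3*e6 + 2*e46 + 10/3*e123 - 2*e125 + 17/3*e136 - 4/3*e236 - 8/3*e1234 - 4/3*e1346 + 4*e2456 - 2*e12356
second term: e1 - 19/3*e2 - 2/3*e3 + 10*e5 - 2/3*e6 + 2*e46 - 10/3*e123 - 2*e125 - 23/3*e136 - 4/3*e236 - 8/3*e1234 - 4/3*e1346 + 4*e2456 - 2*e12356
Answer: 40/3


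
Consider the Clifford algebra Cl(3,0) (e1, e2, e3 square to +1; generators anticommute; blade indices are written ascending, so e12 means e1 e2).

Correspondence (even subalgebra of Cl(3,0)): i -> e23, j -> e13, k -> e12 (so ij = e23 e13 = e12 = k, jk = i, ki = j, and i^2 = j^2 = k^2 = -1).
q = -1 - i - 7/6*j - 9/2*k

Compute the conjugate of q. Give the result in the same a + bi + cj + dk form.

In blades: q = -1 - 9/2*e12 - 7/6*e13 - e23.
Quaternion conjugation is reversion on the even subalgebra: the scalar is fixed and every grade-2 blade flips sign, giving -1 + 9/2*e12 + 7/6*e13 + e23; translating back:
Answer: -1 + i + 7/6*j + 9/2*k


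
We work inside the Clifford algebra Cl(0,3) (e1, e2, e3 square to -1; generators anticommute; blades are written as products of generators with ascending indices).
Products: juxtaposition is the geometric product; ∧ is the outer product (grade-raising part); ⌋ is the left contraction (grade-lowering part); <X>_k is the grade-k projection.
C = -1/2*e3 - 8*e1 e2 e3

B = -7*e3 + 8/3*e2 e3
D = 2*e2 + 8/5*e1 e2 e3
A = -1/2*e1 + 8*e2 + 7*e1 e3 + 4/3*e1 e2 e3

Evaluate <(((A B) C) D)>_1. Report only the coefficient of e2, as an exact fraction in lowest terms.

step 1: 409/9*e1 - 64/3*e3 + 28*e1 e2 + 7/2*e1 e3 - 56*e2 e3 - 4/3*e1 e2 e3
step 2: -1785/4*e1 - 56*e2 + 224*e3 - 514/3*e1 e2 - 409/18*e1 e3 + 3272/9*e2 e3 - 14*e1 e2 e3
step 3: 448/5 - 10756/45*e1 - 1636/45*e2 + 45056/45*e3 - 12509/10*e1 e2 - 588/5*e1 e3 + 266*e2 e3 + 409/9*e1 e2 e3
step 4: -10756/45*e1 - 1636/45*e2 + 45056/45*e3
Answer: -1636/45


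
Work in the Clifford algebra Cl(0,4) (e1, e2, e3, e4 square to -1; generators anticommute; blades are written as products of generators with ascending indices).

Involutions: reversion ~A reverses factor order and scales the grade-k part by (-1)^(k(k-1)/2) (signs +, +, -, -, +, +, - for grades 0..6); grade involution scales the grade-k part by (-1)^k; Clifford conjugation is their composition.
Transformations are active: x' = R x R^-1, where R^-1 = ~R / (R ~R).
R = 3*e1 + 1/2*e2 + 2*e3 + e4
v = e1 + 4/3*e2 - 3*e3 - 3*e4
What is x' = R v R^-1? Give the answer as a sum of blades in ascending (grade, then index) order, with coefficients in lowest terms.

~R = 3*e1 + 1/2*e2 + 2*e3 + e4, and R ~R = -57/4, so R^-1 = ~R / (-57/4).
R v = 16/3 + 7/2*e1 e2 - 11*e1 e3 - 10*e1 e4 - 25/6*e2 e3 - 17/6*e2 e4 - 3*e3 e4
Answer: -185/57*e1 - 292/171*e2 + 257/171*e3 + 385/171*e4


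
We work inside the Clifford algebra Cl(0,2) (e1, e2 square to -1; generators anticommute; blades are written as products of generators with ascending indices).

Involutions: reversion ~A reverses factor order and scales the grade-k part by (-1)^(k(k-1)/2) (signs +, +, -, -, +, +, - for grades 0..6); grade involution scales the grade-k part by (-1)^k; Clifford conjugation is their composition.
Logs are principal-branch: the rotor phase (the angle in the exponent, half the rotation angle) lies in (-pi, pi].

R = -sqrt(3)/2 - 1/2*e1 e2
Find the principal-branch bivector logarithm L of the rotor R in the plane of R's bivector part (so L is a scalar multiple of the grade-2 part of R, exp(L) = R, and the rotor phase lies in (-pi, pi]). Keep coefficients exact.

The scalar part of R is -sqrt(3)/2, so the principal-branch rotor phase is pinned; divide the bivector part by its sine to get the unit plane — L is the phase times that plane.
Concretely: cos(phase) = -sqrt(3)/2 gives phase = ±5*pi/6, and since phase/sin(phase) is even the sign is immaterial: L = (phase/sin(phase)) * <R>_2 = (5*pi/3) * <R>_2.
Answer: -5*pi/6*e1 e2


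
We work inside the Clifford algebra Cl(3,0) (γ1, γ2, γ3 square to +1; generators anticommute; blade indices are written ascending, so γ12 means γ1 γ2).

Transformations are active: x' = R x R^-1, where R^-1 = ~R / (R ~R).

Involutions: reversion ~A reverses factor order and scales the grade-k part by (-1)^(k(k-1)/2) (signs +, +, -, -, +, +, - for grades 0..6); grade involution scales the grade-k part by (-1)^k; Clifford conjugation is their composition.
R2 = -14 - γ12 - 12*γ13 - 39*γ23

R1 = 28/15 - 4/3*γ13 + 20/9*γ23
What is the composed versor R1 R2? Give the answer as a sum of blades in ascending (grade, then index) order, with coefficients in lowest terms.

Distribute over the terms of R1 (each basis-blade product reordered to ascending indices, repeated generators contracted through their squares):
(28/15) R2 = -392/15 - 28/15*γ12 - 112/5*γ13 - 364/5*γ23
(-4/3*γ13) R2 = -16 - 52*γ12 + 56/3*γ13 + 4/3*γ23
(20/9*γ23) R2 = 260/3 - 80/3*γ12 + 20/9*γ13 - 280/9*γ23
Summing the partial products and collecting blades:
Answer: 668/15 - 1208/15*γ12 - 68/45*γ13 - 4616/45*γ23


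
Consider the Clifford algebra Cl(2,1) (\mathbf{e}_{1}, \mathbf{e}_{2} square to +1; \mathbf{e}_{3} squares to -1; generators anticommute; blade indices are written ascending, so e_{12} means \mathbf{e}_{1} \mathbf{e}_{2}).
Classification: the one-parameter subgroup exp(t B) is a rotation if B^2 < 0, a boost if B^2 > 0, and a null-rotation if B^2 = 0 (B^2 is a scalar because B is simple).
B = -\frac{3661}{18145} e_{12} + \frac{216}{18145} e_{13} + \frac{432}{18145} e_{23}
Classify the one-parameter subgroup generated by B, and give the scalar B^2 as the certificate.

B^2 term by term: the squares give (-\frac{3661}{18145})^2*(e_{12})^2 + (\frac{216}{18145})^2*(e_{13})^2 + (\frac{432}{18145})^2*(e_{23})^2 = \frac{13402921}{329241025}*(-1) + \frac{46656}{329241025}*(+1) + \frac{186624}{329241025}*(+1) = -\frac{1}{25} (each basis 2-blade squares to minus the product of its generators' squares); cross terms between blades sharing an index anticommute and cancel. So B^2 = -\frac{1}{25}.
Answer: rotation, certificate B^2 = -\frac{1}{25}. Certificate logic: -\frac{1}{25} is a conjugation-invariant scalar, so its sign fixes rotation versus boost versus null-rotation outright.


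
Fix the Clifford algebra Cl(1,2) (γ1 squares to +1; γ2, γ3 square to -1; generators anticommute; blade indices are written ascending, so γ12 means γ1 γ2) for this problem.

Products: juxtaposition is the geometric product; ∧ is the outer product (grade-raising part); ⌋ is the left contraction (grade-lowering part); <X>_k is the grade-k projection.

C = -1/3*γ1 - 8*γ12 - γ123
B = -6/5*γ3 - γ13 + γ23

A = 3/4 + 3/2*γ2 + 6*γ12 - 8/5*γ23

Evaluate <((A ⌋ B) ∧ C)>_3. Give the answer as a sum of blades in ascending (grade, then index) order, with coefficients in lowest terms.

step 1: 8/5 - 12/5*γ3 - 3/4*γ13 + 3/4*γ23
step 2: -8/15*γ1 - 64/5*γ12 - 4/5*γ13 + 347/20*γ123
step 3: 347/20*γ123
Answer: 347/20*γ123


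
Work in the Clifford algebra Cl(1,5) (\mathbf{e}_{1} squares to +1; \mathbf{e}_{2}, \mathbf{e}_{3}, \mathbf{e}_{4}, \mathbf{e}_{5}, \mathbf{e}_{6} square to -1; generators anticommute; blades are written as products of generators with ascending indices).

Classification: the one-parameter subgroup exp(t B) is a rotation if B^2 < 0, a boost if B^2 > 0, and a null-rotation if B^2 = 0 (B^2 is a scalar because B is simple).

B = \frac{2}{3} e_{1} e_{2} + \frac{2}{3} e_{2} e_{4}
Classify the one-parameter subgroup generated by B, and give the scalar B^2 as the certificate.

B^2 term by term: the squares give (\frac{2}{3})^2*(e_{1} e_{2})^2 + (\frac{2}{3})^2*(e_{2} e_{4})^2 = \frac{4}{9}*(+1) + \frac{4}{9}*(-1) = 0 (each basis 2-blade squares to minus the product of its generators' squares); cross terms between blades sharing an index anticommute and cancel. So B^2 = 0.
Answer: null-rotation, certificate B^2 = 0. The scalar 0 is the complete invariant here: its sign names the subgroup type.


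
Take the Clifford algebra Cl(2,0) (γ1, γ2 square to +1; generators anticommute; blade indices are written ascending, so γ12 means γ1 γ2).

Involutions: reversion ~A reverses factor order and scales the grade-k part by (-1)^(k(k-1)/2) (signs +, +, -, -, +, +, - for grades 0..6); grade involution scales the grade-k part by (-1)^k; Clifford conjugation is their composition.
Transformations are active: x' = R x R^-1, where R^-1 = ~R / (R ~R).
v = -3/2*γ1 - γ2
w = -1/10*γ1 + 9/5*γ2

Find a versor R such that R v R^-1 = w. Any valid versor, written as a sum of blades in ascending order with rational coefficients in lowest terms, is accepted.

R = v + w = -8/5*γ1 + 4/5*γ2 works: the equal norms (13/4) guarantee its sandwich swaps v into w.
Answer: -8/5*γ1 + 4/5*γ2


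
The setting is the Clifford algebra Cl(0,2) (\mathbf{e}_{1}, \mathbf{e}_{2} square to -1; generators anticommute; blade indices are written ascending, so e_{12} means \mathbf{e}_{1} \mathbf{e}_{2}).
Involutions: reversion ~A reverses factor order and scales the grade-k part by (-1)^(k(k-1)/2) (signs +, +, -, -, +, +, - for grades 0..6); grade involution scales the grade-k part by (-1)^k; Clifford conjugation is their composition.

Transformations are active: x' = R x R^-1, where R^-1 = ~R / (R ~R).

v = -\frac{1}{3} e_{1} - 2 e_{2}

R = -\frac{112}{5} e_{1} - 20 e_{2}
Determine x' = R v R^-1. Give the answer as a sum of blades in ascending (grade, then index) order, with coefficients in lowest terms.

~R = -\frac{112}{5} e_{1} - 20 e_{2}, and R ~R = -\frac{22544}{25}, so R^-1 = ~R / (-\frac{22544}{25}).
R v = -\frac{712}{15} + \frac{572}{15} e_{12}
Answer: -\frac{2853}{1409} e_{1} - \frac{446}{4227} e_{2}


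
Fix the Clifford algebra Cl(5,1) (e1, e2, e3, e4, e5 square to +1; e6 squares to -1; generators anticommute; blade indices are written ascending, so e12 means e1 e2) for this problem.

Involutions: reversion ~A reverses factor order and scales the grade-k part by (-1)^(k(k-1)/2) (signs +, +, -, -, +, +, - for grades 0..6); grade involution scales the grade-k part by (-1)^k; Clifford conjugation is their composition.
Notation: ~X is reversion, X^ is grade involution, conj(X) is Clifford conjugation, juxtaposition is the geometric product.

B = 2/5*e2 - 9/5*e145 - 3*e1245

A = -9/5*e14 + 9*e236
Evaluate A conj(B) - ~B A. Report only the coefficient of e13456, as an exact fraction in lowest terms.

first term: -81/25*e5 + 27/5*e25 - 18/5*e36 - 18/25*e124 + 27*e13456 + 81/5*e123456
second term: 81/25*e5 + 27/5*e25 + 18/5*e36 + 18/25*e124 - 27*e13456 + 81/5*e123456
Answer: 54


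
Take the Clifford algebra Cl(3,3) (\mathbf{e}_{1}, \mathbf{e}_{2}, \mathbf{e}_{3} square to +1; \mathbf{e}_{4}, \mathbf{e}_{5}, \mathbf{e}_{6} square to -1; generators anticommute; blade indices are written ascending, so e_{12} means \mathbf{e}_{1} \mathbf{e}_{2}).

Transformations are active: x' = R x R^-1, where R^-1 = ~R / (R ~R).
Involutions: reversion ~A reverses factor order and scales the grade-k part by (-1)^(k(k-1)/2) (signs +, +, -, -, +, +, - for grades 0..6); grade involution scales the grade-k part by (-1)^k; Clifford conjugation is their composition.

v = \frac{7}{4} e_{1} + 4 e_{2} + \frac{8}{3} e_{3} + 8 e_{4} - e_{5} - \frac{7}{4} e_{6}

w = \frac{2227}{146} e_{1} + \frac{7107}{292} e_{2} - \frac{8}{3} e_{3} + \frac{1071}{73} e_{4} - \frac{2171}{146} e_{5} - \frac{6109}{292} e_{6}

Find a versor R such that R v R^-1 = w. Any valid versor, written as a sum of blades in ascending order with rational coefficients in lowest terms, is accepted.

Key observation: q(v) = q(w) = -\frac{377}{9} (sandwiches preserve the norm), so R = v + w = \frac{4965}{292} e_{1} + \frac{8275}{292} e_{2} + \frac{1655}{73} e_{4} - \frac{2317}{146} e_{5} - \frac{1655}{73} e_{6} works whenever it is invertible — the component of v along it is kept and (v - w)/2 reverses, sending v to w.
Answer: \frac{4965}{292} e_{1} + \frac{8275}{292} e_{2} + \frac{1655}{73} e_{4} - \frac{2317}{146} e_{5} - \frac{1655}{73} e_{6}


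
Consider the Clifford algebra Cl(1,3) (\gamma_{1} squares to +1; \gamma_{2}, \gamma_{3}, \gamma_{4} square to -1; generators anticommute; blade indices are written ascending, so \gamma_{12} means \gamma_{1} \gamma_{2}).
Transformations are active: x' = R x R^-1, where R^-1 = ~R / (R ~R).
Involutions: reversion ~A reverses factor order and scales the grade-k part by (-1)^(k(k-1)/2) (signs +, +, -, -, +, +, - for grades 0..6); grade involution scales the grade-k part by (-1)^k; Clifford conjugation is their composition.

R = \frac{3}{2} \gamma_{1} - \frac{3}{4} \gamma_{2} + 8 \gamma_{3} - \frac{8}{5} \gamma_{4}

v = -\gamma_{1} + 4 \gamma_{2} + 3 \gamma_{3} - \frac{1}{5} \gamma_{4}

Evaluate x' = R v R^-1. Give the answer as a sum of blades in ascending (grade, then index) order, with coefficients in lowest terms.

~R = \frac{3}{2} \gamma_{1} - \frac{3}{4} \gamma_{2} + 8 \gamma_{3} - \frac{8}{5} \gamma_{4}, and R ~R = -\frac{25949}{400}, so R^-1 = ~R / (-\frac{25949}{400}).
R v = -\frac{1141}{50} + \frac{21}{4} \gamma_{12} + \frac{25}{2} \gamma_{13} - \frac{19}{10} \gamma_{14} - \frac{137}{4} \gamma_{23} + \frac{131}{20} \gamma_{24} + \frac{16}{5} \gamma_{34}
Answer: \frac{7619}{3707} \gamma_{1} - \frac{16784}{3707} \gamma_{2} + \frac{9743}{3707} \gamma_{3} - \frac{17157}{18535} \gamma_{4}


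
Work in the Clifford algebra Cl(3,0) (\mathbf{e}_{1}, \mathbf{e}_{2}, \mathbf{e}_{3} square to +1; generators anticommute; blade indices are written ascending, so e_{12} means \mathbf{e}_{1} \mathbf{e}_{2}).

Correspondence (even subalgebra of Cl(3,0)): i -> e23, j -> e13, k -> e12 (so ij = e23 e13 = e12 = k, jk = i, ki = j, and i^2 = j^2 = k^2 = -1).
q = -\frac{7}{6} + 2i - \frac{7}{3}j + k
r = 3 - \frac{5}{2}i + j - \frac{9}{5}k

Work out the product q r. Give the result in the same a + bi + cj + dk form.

In blades: q = -\frac{7}{6} + e_{12} - \frac{7}{3} e_{13} + 2 e_{23}, r = 3 - \frac{9}{5} e_{12} + e_{13} - \frac{5}{2} e_{23}.
Distribute q over r term by term (generator squares from the signature, products reordered to ascending indices): (-\frac{7}{6})*r = -\frac{7}{2} + \frac{21}{10} e_{12} - \frac{7}{6} e_{13} + \frac{35}{12} e_{23}; (e_{12})*r = \frac{9}{5} + 3 e_{12} - \frac{5}{2} e_{13} - e_{23}; (-\frac{7}{3} e_{13})*r = \frac{7}{3} - \frac{35}{6} e_{12} - 7 e_{13} + \frac{21}{5} e_{23}; (2 e_{23})*r = 5 + 2 e_{12} + \frac{18}{5} e_{13} + 6 e_{23}.
Sum: \frac{169}{30} + \frac{19}{15} e_{12} - \frac{106}{15} e_{13} + \frac{727}{60} e_{23}; translating back through the correspondence:
Answer: \frac{169}{30} + \frac{727}{60}i - \frac{106}{15}j + \frac{19}{15}k


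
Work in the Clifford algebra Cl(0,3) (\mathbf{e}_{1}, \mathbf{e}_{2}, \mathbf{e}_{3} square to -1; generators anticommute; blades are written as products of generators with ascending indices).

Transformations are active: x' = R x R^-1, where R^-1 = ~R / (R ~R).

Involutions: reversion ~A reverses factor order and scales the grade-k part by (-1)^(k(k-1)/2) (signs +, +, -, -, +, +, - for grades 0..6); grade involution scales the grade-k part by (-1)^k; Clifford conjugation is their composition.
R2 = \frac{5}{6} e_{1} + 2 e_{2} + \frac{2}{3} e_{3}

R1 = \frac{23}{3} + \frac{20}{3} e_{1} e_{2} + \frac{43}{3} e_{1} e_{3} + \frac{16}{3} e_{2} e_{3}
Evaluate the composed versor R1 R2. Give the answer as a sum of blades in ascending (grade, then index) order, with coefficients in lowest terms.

Distribute over the terms of R2 (each basis-blade product reordered to ascending indices, repeated generators contracted through their squares):
R1 (\frac{5}{6} e_{1}) = \frac{115}{18} e_{1} + \frac{50}{9} e_{2} + \frac{215}{18} e_{3} + \frac{40}{9} e_{1} e_{2} e_{3}
R1 (2 e_{2}) = -\frac{40}{3} e_{1} + \frac{46}{3} e_{2} + \frac{32}{3} e_{3} - \frac{86}{3} e_{1} e_{2} e_{3}
R1 (\frac{2}{3} e_{3}) = -\frac{86}{9} e_{1} - \frac{32}{9} e_{2} + \frac{46}{9} e_{3} + \frac{40}{9} e_{1} e_{2} e_{3}
Summing the partial products and collecting blades:
Answer: -\frac{33}{2} e_{1} + \frac{52}{3} e_{2} + \frac{499}{18} e_{3} - \frac{178}{9} e_{1} e_{2} e_{3}


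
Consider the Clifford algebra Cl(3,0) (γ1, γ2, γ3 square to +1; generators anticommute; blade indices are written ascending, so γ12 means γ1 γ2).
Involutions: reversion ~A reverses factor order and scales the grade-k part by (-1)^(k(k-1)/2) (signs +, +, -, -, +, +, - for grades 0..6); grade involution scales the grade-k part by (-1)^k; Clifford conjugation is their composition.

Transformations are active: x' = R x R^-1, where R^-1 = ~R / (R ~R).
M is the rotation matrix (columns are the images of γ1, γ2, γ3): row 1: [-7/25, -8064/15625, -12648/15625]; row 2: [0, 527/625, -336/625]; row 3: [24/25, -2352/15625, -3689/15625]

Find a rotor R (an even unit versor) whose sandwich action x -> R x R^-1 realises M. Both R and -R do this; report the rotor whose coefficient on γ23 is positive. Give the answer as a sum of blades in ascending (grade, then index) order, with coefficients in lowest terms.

Method: write R = a + b12*γ12 + b13*γ13 + b23*γ23 with a^2 + b12^2 + b13^2 + b23^2 = 1 (so R^-1 = ~R). Expanding the columns R e_j ~R gives tr M = 4a^2 - 1 and, from the antisymmetric part, M21 - M12 = -4a*b12, M13 - M31 = 4a*b13, M32 - M23 = -4a*b23.
Here tr M = 5111/15625, so a^2 = (1 + tr M)/4 = 5184/15625 and a = ±72/125. Taking a = 72/125: M21 - M12 = 8064/15625, M13 - M31 = -27648/15625, M32 - M23 = 6048/15625, giving b12 = -28/125, b13 = -96/125, b23 = -21/125, i.e. R = 72/125 - 28/125*γ12 - 96/125*γ13 - 21/125*γ23.
Its γ23 coefficient is negative, so report the other preimage -R.
Answer: -72/125 + 28/125*γ12 + 96/125*γ13 + 21/125*γ23. Note: both R and -R realise this M (trace 5111/15625); the covering map identifies them, and the γ23-coefficient sign is the tie-breaker.


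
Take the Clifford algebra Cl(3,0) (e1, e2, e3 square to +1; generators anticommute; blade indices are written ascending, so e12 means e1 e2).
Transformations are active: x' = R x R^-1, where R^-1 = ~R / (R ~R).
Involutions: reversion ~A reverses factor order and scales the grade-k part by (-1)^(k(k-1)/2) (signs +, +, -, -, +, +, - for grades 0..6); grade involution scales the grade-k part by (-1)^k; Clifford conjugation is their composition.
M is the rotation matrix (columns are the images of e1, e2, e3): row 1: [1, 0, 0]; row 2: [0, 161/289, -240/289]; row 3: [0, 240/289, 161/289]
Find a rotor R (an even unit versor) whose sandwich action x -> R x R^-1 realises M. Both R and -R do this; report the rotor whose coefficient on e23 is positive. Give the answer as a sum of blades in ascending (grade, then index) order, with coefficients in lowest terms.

Method: write R = a + b12*e12 + b13*e13 + b23*e23 with a^2 + b12^2 + b13^2 + b23^2 = 1 (so R^-1 = ~R). Expanding the columns R e_j ~R gives tr M = 4a^2 - 1 and, from the antisymmetric part, M21 - M12 = -4a*b12, M13 - M31 = 4a*b13, M32 - M23 = -4a*b23.
Here tr M = 611/289, so a^2 = (1 + tr M)/4 = 225/289 and a = ±15/17. Taking a = 15/17: M21 - M12 = 0, M13 - M31 = 0, M32 - M23 = 480/289, giving b12 = 0, b13 = 0, b23 = -8/17, i.e. R = 15/17 - 8/17*e23.
Its e23 coefficient is negative, so report the other preimage -R.
Answer: -15/17 + 8/17*e23. Uniqueness: Spin(3) -> SO(3) maps R and -R to the same rotation of trace 611/289; fixing the sign of the e23 coefficient removes the ambiguity.


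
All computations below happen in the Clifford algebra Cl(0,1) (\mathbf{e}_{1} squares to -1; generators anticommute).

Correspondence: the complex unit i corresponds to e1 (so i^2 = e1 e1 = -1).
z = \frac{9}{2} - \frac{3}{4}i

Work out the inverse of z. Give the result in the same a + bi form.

In blades: z = \frac{9}{2} - \frac{3}{4} e_{1}.
With qbar = \frac{9}{2} + \frac{3}{4} e_{1} (scalar fixed, mapped units negated), z qbar = \frac{333}{16} (the sum of squared coefficients), so z^-1 = qbar / (\frac{333}{16}) = \frac{8}{37} + \frac{4}{111} e_{1}; translating back:
Answer: \frac{8}{37} + \frac{4}{111}i
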